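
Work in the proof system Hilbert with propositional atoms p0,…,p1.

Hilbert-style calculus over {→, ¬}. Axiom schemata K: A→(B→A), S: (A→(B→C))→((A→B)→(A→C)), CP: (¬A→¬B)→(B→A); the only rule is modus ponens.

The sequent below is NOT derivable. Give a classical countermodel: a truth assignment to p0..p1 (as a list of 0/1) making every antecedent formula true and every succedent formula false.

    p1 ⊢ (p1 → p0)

Truth-table refutation:
  v=00: Γ:[p1=F] Δ:[(p1 → p0)=T] refutes=False
  v=01: Γ:[p1=T] Δ:[(p1 → p0)=F] refutes=True  ← countermodel

Result: [0, 1]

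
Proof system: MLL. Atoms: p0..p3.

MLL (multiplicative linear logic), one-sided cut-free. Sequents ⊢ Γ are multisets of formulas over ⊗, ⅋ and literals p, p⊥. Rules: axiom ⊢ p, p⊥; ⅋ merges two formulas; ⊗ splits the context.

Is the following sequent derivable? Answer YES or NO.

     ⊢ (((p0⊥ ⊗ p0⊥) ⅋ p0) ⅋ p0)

Proof tree:
[⅋]  ⊢ (((p0⊥ ⊗ p0⊥) ⅋ p0) ⅋ p0)
  [⅋]  ⊢ p0, ((p0⊥ ⊗ p0⊥) ⅋ p0)
    [⊗]  ⊢ p0, p0, (p0⊥ ⊗ p0⊥)
      [Ax]  ⊢ p0, p0⊥
      [Ax]  ⊢ p0, p0⊥

Result: YES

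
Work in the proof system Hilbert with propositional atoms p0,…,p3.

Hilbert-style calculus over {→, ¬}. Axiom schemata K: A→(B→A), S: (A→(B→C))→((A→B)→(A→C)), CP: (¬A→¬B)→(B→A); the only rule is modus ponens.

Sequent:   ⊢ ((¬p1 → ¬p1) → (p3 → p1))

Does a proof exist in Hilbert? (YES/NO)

Truth-table refutation:
  v=0000: Γ:[] Δ:[((¬p1 → ¬p1) → (p3 → p1))=T] refutes=False
  v=0001: Γ:[] Δ:[((¬p1 → ¬p1) → (p3 → p1))=F] refutes=True  ← countermodel

Result: NO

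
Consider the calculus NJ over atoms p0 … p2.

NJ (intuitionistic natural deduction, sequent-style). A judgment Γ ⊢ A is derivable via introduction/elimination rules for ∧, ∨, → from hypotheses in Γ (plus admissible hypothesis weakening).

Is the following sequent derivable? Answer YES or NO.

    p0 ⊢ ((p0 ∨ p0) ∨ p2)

Proof tree:
[∨I₁] p0 ⊢ ((p0 ∨ p0) ∨ p2)
  [∨I₂] p0 ⊢ (p0 ∨ p0)
    [Ax] p0 ⊢ p0

Result: YES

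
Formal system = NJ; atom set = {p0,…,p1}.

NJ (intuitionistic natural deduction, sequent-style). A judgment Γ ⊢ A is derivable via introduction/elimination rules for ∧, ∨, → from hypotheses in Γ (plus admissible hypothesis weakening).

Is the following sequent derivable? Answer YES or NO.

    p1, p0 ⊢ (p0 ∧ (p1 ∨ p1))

Derivation trace:
[∧I] p1, p0 ⊢ (p0 ∧ (p1 ∨ p1))
  [Ax] p0 ⊢ p0
  [∨I₂] p1 ⊢ (p1 ∨ p1)
    [Ax] p1 ⊢ p1

Result: YES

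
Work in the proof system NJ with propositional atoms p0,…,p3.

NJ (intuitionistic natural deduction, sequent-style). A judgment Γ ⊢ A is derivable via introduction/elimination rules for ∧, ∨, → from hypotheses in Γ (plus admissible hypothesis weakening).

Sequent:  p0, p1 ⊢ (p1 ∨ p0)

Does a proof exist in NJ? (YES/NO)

Proof tree:
[Wk] p0, p1 ⊢ (p1 ∨ p0)
  [∨I₂] p0 ⊢ (p1 ∨ p0)
    [Ax] p0 ⊢ p0

Result: YES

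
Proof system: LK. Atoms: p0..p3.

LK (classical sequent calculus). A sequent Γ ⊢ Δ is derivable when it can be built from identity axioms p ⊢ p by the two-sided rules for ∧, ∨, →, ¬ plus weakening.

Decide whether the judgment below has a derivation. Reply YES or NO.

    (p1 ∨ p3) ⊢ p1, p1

Enumerate valuations to refute Γ ⊢ Δ:
  v=0000: Γ:[(p1 ∨ p3)=F] Δ:[p1=F, p1=F] refutes=False
  v=0001: Γ:[(p1 ∨ p3)=T] Δ:[p1=F, p1=F] refutes=True  ← countermodel

Result: NO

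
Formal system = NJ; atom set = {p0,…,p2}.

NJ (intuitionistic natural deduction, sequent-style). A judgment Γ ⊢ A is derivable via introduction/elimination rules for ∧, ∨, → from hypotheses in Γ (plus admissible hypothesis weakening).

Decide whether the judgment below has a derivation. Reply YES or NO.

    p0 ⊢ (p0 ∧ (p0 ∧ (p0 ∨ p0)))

Derivation trace:
[∧I] p0 ⊢ (p0 ∧ (p0 ∧ (p0 ∨ p0)))
  [Ax] p0 ⊢ p0
  [∧I] p0 ⊢ (p0 ∧ (p0 ∨ p0))
    [Ax] p0 ⊢ p0
    [∨I₁] p0 ⊢ (p0 ∨ p0)
      [Ax] p0 ⊢ p0

Result: YES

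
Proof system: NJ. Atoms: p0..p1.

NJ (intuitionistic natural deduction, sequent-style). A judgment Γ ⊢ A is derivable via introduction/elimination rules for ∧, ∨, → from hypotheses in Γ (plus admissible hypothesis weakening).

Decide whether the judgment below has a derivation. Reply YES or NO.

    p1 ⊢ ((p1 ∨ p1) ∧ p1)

Derivation (root first):
[∧I] p1 ⊢ ((p1 ∨ p1) ∧ p1)
  [∨I₂] p1 ⊢ (p1 ∨ p1)
    [Ax] p1 ⊢ p1
  [Ax] p1 ⊢ p1

Result: YES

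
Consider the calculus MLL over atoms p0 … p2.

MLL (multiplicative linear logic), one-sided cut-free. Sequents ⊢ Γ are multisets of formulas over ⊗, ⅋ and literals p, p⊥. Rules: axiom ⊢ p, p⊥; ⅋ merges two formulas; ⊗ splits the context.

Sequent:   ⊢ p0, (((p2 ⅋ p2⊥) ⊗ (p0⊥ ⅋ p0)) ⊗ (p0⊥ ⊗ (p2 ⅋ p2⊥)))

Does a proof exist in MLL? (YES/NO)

Proof tree:
[⊗]  ⊢ p0, (((p2 ⅋ p2⊥) ⊗ (p0⊥ ⅋ p0)) ⊗ (p0⊥ ⊗ (p2 ⅋ p2⊥)))
  [⊗]  ⊢ ((p2 ⅋ p2⊥) ⊗ (p0⊥ ⅋ p0))
    [⅋]  ⊢ (p2 ⅋ p2⊥)
      [Ax]  ⊢ p2, p2⊥
    [⅋]  ⊢ (p0⊥ ⅋ p0)
      [Ax]  ⊢ p0, p0⊥
  [⊗]  ⊢ p0, (p0⊥ ⊗ (p2 ⅋ p2⊥))
    [Ax]  ⊢ p0, p0⊥
    [⅋]  ⊢ (p2 ⅋ p2⊥)
      [Ax]  ⊢ p2, p2⊥

Result: YES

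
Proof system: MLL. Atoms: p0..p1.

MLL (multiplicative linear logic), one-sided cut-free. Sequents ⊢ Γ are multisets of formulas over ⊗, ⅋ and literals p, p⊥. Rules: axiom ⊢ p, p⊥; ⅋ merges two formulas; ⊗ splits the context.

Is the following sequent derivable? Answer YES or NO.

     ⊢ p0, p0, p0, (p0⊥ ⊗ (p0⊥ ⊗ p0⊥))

Derivation trace:
[⊗]  ⊢ p0, p0, p0, (p0⊥ ⊗ (p0⊥ ⊗ p0⊥))
  [Ax]  ⊢ p0, p0⊥
  [⊗]  ⊢ p0, p0, (p0⊥ ⊗ p0⊥)
    [Ax]  ⊢ p0, p0⊥
    [Ax]  ⊢ p0, p0⊥

Result: YES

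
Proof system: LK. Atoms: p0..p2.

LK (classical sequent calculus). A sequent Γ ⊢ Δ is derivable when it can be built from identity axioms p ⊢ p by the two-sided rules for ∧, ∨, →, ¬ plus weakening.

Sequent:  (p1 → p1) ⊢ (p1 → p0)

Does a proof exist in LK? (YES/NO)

Search for a countermodel by truth-table:
  v=000: Γ:[(p1 → p1)=T] Δ:[(p1 → p0)=T] refutes=False
  v=001: Γ:[(p1 → p1)=T] Δ:[(p1 → p0)=T] refutes=False
  v=010: Γ:[(p1 → p1)=T] Δ:[(p1 → p0)=F] refutes=True  ← countermodel

Result: NO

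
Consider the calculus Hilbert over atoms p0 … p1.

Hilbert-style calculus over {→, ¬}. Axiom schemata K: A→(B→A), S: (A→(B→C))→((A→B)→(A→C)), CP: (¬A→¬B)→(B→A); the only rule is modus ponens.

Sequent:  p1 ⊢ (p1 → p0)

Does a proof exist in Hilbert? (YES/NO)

Truth-table refutation:
  v=00: Γ:[p1=F] Δ:[(p1 → p0)=T] refutes=False
  v=01: Γ:[p1=T] Δ:[(p1 → p0)=F] refutes=True  ← countermodel

Result: NO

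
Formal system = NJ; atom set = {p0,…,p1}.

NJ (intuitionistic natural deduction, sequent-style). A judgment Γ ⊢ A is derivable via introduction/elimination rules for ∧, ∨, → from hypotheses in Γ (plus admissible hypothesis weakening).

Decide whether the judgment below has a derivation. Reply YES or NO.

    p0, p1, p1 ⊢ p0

Derivation trace:
[Wk] p0, p1, p1 ⊢ p0
  [Wk] p0, p1 ⊢ p0
    [Ax] p0 ⊢ p0

Result: YES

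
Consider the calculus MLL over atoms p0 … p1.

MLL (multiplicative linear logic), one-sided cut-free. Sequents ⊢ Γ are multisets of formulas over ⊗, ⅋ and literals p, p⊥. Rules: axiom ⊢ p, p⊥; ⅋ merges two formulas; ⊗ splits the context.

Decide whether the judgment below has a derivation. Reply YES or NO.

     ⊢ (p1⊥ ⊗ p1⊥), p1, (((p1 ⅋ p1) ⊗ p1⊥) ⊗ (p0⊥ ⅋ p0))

Derivation (root first):
[⊗]  ⊢ (p1⊥ ⊗ p1⊥), p1, (((p1 ⅋ p1) ⊗ p1⊥) ⊗ (p0⊥ ⅋ p0))
  [⊗]  ⊢ (p1⊥ ⊗ p1⊥), p1, ((p1 ⅋ p1) ⊗ p1⊥)
    [⅋]  ⊢ (p1⊥ ⊗ p1⊥), (p1 ⅋ p1)
      [⊗]  ⊢ p1, p1, (p1⊥ ⊗ p1⊥)
        [Ax]  ⊢ p1, p1⊥
        [Ax]  ⊢ p1, p1⊥
    [Ax]  ⊢ p1, p1⊥
  [⅋]  ⊢ (p0⊥ ⅋ p0)
    [Ax]  ⊢ p0, p0⊥

Result: YES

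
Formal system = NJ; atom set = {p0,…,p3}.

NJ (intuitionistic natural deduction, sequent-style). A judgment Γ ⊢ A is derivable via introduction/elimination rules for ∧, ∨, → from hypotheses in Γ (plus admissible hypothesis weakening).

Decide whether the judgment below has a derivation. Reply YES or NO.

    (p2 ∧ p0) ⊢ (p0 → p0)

Derivation trace:
[Wk] (p2 ∧ p0) ⊢ (p0 → p0)
  [→I]  ⊢ (p0 → p0)
    [Ax] p0 ⊢ p0

Result: YES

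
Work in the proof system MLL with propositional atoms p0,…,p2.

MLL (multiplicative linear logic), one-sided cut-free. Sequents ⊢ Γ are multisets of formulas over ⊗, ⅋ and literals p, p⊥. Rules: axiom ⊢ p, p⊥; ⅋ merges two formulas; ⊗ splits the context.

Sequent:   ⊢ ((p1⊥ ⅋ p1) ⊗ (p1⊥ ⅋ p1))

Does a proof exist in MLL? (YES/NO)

Derivation (root first):
[⊗]  ⊢ ((p1⊥ ⅋ p1) ⊗ (p1⊥ ⅋ p1))
  [⅋]  ⊢ (p1⊥ ⅋ p1)
    [Ax]  ⊢ p1, p1⊥
  [⅋]  ⊢ (p1⊥ ⅋ p1)
    [Ax]  ⊢ p1, p1⊥

Result: YES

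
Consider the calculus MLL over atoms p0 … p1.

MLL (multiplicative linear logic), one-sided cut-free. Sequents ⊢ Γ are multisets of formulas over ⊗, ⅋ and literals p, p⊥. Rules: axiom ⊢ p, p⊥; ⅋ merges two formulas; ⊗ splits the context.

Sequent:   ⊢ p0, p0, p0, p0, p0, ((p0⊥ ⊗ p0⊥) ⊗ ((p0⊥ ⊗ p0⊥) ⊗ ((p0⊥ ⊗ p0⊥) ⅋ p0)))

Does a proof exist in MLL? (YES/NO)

Derivation trace:
[⊗]  ⊢ p0, p0, p0, p0, p0, ((p0⊥ ⊗ p0⊥) ⊗ ((p0⊥ ⊗ p0⊥) ⊗ ((p0⊥ ⊗ p0⊥) ⅋ p0)))
  [⊗]  ⊢ p0, p0, (p0⊥ ⊗ p0⊥)
    [Ax]  ⊢ p0, p0⊥
    [Ax]  ⊢ p0, p0⊥
  [⊗]  ⊢ p0, p0, p0, ((p0⊥ ⊗ p0⊥) ⊗ ((p0⊥ ⊗ p0⊥) ⅋ p0))
    [⊗]  ⊢ p0, p0, (p0⊥ ⊗ p0⊥)
      [Ax]  ⊢ p0, p0⊥
      [Ax]  ⊢ p0, p0⊥
    [⅋]  ⊢ p0, ((p0⊥ ⊗ p0⊥) ⅋ p0)
      [⊗]  ⊢ p0, p0, (p0⊥ ⊗ p0⊥)
        [Ax]  ⊢ p0, p0⊥
        [Ax]  ⊢ p0, p0⊥

Result: YES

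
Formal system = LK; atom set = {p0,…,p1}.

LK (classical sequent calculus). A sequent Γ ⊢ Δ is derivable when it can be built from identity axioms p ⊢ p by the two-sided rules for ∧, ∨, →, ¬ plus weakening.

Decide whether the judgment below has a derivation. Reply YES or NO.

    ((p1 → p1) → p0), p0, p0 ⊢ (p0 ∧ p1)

Search for a countermodel by truth-table:
  v=00: Γ:[((p1 → p1) → p0)=F, p0=F, p0=F] Δ:[(p0 ∧ p1)=F] refutes=False
  v=01: Γ:[((p1 → p1) → p0)=F, p0=F, p0=F] Δ:[(p0 ∧ p1)=F] refutes=False
  v=10: Γ:[((p1 → p1) → p0)=T, p0=T, p0=T] Δ:[(p0 ∧ p1)=F] refutes=True  ← countermodel

Result: NO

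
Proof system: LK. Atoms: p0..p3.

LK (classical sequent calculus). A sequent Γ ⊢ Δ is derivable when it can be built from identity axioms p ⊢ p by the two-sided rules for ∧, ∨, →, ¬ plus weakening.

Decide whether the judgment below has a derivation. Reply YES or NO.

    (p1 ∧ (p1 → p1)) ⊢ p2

Truth-table refutation:
  v=0000: Γ:[(p1 ∧ (p1 → p1))=F] Δ:[p2=F] refutes=False
  v=0001: Γ:[(p1 ∧ (p1 → p1))=F] Δ:[p2=F] refutes=False
  v=0010: Γ:[(p1 ∧ (p1 → p1))=F] Δ:[p2=T] refutes=False
  v=0011: Γ:[(p1 ∧ (p1 → p1))=F] Δ:[p2=T] refutes=False
  v=0100: Γ:[(p1 ∧ (p1 → p1))=T] Δ:[p2=F] refutes=True  ← countermodel

Result: NO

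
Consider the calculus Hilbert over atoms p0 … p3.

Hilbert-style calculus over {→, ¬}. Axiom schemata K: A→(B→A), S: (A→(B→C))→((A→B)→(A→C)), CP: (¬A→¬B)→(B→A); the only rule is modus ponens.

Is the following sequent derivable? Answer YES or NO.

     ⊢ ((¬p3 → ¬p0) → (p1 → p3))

Search for a countermodel by truth-table:
  v=0000: Γ:[] Δ:[((¬p3 → ¬p0) → (p1 → p3))=T] refutes=False
  v=0001: Γ:[] Δ:[((¬p3 → ¬p0) → (p1 → p3))=T] refutes=False
  v=0010: Γ:[] Δ:[((¬p3 → ¬p0) → (p1 → p3))=T] refutes=False
  v=0011: Γ:[] Δ:[((¬p3 → ¬p0) → (p1 → p3))=T] refutes=False
  v=0100: Γ:[] Δ:[((¬p3 → ¬p0) → (p1 → p3))=F] refutes=True  ← countermodel

Result: NO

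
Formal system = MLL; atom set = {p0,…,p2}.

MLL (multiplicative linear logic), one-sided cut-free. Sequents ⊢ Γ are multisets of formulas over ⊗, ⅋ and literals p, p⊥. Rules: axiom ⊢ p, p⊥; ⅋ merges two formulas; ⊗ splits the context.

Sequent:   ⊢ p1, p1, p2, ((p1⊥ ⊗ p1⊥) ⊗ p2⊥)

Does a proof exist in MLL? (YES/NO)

Derivation (root first):
[⊗]  ⊢ p1, p1, p2, ((p1⊥ ⊗ p1⊥) ⊗ p2⊥)
  [⊗]  ⊢ p1, p1, (p1⊥ ⊗ p1⊥)
    [Ax]  ⊢ p1, p1⊥
    [Ax]  ⊢ p1, p1⊥
  [Ax]  ⊢ p2, p2⊥

Result: YES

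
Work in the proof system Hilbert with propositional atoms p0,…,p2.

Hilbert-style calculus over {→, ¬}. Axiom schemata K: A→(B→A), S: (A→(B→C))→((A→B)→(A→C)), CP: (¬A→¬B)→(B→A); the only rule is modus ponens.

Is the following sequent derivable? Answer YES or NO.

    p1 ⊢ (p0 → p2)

Truth-table refutation:
  v=000: Γ:[p1=F] Δ:[(p0 → p2)=T] refutes=False
  v=001: Γ:[p1=F] Δ:[(p0 → p2)=T] refutes=False
  v=010: Γ:[p1=T] Δ:[(p0 → p2)=T] refutes=False
  v=011: Γ:[p1=T] Δ:[(p0 → p2)=T] refutes=False
  v=100: Γ:[p1=F] Δ:[(p0 → p2)=F] refutes=False
  v=101: Γ:[p1=F] Δ:[(p0 → p2)=T] refutes=False
  v=110: Γ:[p1=T] Δ:[(p0 → p2)=F] refutes=True  ← countermodel

Result: NO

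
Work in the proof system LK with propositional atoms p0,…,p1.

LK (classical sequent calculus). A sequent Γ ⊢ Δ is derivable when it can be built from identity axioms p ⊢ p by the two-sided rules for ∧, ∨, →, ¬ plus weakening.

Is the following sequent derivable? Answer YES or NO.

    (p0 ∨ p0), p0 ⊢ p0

Proof tree:
[WL] (p0 ∨ p0), p0 ⊢ p0
  [∨L] (p0 ∨ p0) ⊢ p0
    [Ax] p0 ⊢ p0
    [Ax] p0 ⊢ p0

Result: YES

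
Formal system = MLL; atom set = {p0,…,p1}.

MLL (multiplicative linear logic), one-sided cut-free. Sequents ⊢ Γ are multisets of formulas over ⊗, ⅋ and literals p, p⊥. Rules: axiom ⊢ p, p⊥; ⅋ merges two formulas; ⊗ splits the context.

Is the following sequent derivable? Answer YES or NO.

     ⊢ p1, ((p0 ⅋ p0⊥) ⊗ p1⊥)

Derivation (root first):
[⊗]  ⊢ p1, ((p0 ⅋ p0⊥) ⊗ p1⊥)
  [⅋]  ⊢ (p0 ⅋ p0⊥)
    [Ax]  ⊢ p0, p0⊥
  [Ax]  ⊢ p1, p1⊥

Result: YES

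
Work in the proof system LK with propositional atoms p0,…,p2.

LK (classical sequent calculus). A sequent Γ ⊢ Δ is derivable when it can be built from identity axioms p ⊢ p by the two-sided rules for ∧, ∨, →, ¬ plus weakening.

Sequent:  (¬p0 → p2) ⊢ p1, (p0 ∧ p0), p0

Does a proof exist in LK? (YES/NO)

Search for a countermodel by truth-table:
  v=000: Γ:[(¬p0 → p2)=F] Δ:[p1=F, (p0 ∧ p0)=F, p0=F] refutes=False
  v=001: Γ:[(¬p0 → p2)=T] Δ:[p1=F, (p0 ∧ p0)=F, p0=F] refutes=True  ← countermodel

Result: NO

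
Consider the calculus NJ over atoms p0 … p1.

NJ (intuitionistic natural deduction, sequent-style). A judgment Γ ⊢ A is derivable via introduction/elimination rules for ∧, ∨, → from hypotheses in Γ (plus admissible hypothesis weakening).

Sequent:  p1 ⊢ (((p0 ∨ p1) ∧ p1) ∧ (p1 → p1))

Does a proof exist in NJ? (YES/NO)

Derivation (root first):
[∧I] p1 ⊢ (((p0 ∨ p1) ∧ p1) ∧ (p1 → p1))
  [∧I] p1 ⊢ ((p0 ∨ p1) ∧ p1)
    [∨I₂] p1 ⊢ (p0 ∨ p1)
      [Ax] p1 ⊢ p1
    [Ax] p1 ⊢ p1
  [→I]  ⊢ (p1 → p1)
    [Ax] p1 ⊢ p1

Result: YES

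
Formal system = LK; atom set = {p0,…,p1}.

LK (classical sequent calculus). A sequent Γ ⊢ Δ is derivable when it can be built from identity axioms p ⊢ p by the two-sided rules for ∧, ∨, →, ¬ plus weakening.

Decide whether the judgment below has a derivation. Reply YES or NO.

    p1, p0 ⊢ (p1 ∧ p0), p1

Derivation (root first):
[WR] p1, p0 ⊢ (p1 ∧ p0), p1
  [∧R] p1, p0 ⊢ (p1 ∧ p0)
    [Ax] p1 ⊢ p1
    [Ax] p0 ⊢ p0

Result: YES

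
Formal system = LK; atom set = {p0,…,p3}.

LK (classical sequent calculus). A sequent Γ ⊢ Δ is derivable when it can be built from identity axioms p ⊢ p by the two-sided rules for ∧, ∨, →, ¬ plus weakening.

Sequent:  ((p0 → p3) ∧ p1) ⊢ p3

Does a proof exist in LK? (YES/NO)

Truth-table refutation:
  v=0000: Γ:[((p0 → p3) ∧ p1)=F] Δ:[p3=F] refutes=False
  v=0001: Γ:[((p0 → p3) ∧ p1)=F] Δ:[p3=T] refutes=False
  v=0010: Γ:[((p0 → p3) ∧ p1)=F] Δ:[p3=F] refutes=False
  v=0011: Γ:[((p0 → p3) ∧ p1)=F] Δ:[p3=T] refutes=False
  v=0100: Γ:[((p0 → p3) ∧ p1)=T] Δ:[p3=F] refutes=True  ← countermodel

Result: NO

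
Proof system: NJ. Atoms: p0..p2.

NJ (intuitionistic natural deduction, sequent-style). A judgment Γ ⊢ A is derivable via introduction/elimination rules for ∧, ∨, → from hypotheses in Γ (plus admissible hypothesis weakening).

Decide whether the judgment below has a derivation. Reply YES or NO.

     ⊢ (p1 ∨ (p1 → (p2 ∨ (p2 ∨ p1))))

Derivation (root first):
[∨I₂]  ⊢ (p1 ∨ (p1 → (p2 ∨ (p2 ∨ p1))))
  [→I]  ⊢ (p1 → (p2 ∨ (p2 ∨ p1)))
    [∨I₂] p1 ⊢ (p2 ∨ (p2 ∨ p1))
      [∨I₂] p1 ⊢ (p2 ∨ p1)
        [Ax] p1 ⊢ p1

Result: YES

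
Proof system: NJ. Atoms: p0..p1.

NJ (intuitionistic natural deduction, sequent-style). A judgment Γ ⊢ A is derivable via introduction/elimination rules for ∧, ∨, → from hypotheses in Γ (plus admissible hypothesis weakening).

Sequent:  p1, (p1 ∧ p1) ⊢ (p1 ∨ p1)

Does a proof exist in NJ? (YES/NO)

Derivation trace:
[∨I₁] p1, (p1 ∧ p1) ⊢ (p1 ∨ p1)
  [Wk] p1, (p1 ∧ p1) ⊢ p1
    [Ax] p1 ⊢ p1

Result: YES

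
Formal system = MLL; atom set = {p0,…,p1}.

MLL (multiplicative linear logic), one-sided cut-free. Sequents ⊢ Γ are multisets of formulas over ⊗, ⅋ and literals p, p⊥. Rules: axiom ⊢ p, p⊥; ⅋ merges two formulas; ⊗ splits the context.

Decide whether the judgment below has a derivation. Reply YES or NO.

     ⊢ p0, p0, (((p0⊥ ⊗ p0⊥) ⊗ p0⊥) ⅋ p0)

Derivation trace:
[⅋]  ⊢ p0, p0, (((p0⊥ ⊗ p0⊥) ⊗ p0⊥) ⅋ p0)
  [⊗]  ⊢ p0, p0, p0, ((p0⊥ ⊗ p0⊥) ⊗ p0⊥)
    [⊗]  ⊢ p0, p0, (p0⊥ ⊗ p0⊥)
      [Ax]  ⊢ p0, p0⊥
      [Ax]  ⊢ p0, p0⊥
    [Ax]  ⊢ p0, p0⊥

Result: YES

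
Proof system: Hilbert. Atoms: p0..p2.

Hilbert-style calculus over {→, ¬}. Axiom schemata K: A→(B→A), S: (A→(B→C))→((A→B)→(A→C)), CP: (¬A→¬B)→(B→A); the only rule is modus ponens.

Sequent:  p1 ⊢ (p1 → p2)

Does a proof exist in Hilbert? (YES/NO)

Truth-table refutation:
  v=000: Γ:[p1=F] Δ:[(p1 → p2)=T] refutes=False
  v=001: Γ:[p1=F] Δ:[(p1 → p2)=T] refutes=False
  v=010: Γ:[p1=T] Δ:[(p1 → p2)=F] refutes=True  ← countermodel

Result: NO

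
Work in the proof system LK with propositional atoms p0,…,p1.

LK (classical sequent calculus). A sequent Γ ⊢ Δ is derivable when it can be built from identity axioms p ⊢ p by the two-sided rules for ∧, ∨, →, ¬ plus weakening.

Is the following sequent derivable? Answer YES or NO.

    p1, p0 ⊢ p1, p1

Derivation trace:
[WL] p1, p0 ⊢ p1, p1
  [WR] p1 ⊢ p1, p1
    [Ax] p1 ⊢ p1

Result: YES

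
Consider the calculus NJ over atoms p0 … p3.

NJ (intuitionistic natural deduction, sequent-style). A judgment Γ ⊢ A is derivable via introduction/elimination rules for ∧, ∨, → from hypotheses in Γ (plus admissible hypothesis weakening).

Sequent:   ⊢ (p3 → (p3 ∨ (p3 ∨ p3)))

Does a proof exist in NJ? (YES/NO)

Proof tree:
[→I]  ⊢ (p3 → (p3 ∨ (p3 ∨ p3)))
  [∨I₂] p3 ⊢ (p3 ∨ (p3 ∨ p3))
    [∨I₁] p3 ⊢ (p3 ∨ p3)
      [Ax] p3 ⊢ p3

Result: YES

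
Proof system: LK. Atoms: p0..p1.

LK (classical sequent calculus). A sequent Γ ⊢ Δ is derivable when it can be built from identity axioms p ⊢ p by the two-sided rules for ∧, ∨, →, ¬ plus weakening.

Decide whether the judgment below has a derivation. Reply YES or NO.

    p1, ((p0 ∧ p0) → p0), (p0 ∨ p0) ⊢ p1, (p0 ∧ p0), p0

Derivation trace:
[∨L] p1, ((p0 ∧ p0) → p0), (p0 ∨ p0) ⊢ p1, (p0 ∧ p0), p0
  [WR] p0 ⊢ (p0 ∧ p0), p0
    [∧R] p0 ⊢ (p0 ∧ p0)
      [Ax] p0 ⊢ p0
      [Ax] p0 ⊢ p0
  [∧R] p1, ((p0 ∧ p0) → p0), p0 ⊢ p1, (p0 ∧ p0)
    [WR] p1 ⊢ p1, p0
      [Ax] p1 ⊢ p1
    [→L] p0, ((p0 ∧ p0) → p0) ⊢ p0
      [∧R] p0 ⊢ (p0 ∧ p0)
        [Ax] p0 ⊢ p0
        [Ax] p0 ⊢ p0
      [Ax] p0 ⊢ p0

Result: YES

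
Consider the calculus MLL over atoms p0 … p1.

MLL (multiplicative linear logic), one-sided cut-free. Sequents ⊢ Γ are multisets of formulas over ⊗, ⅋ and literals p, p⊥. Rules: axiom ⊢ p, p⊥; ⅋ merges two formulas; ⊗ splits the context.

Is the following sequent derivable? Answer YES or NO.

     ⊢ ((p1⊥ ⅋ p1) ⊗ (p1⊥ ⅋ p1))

Proof tree:
[⊗]  ⊢ ((p1⊥ ⅋ p1) ⊗ (p1⊥ ⅋ p1))
  [⅋]  ⊢ (p1⊥ ⅋ p1)
    [Ax]  ⊢ p1, p1⊥
  [⅋]  ⊢ (p1⊥ ⅋ p1)
    [Ax]  ⊢ p1, p1⊥

Result: YES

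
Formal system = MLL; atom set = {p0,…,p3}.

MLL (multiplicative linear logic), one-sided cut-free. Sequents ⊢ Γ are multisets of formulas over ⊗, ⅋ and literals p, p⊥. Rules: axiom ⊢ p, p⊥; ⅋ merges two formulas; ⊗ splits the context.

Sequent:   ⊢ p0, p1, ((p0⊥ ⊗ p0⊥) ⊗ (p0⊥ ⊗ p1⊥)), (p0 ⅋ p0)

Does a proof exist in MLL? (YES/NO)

Derivation trace:
[⅋]  ⊢ p0, p1, ((p0⊥ ⊗ p0⊥) ⊗ (p0⊥ ⊗ p1⊥)), (p0 ⅋ p0)
  [⊗]  ⊢ p0, p0, p0, p1, ((p0⊥ ⊗ p0⊥) ⊗ (p0⊥ ⊗ p1⊥))
    [⊗]  ⊢ p0, p0, (p0⊥ ⊗ p0⊥)
      [Ax]  ⊢ p0, p0⊥
      [Ax]  ⊢ p0, p0⊥
    [⊗]  ⊢ p0, p1, (p0⊥ ⊗ p1⊥)
      [Ax]  ⊢ p0, p0⊥
      [Ax]  ⊢ p1, p1⊥

Result: YES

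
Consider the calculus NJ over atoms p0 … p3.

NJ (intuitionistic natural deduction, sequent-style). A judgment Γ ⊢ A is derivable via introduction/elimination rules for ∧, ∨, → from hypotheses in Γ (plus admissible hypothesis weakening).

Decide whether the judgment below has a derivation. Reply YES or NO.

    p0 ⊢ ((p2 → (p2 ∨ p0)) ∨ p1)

Proof tree:
[∨I₁] p0 ⊢ ((p2 → (p2 ∨ p0)) ∨ p1)
  [→I] p0 ⊢ (p2 → (p2 ∨ p0))
    [Wk] p2, p0 ⊢ (p2 ∨ p0)
      [∨I₁] p2 ⊢ (p2 ∨ p0)
        [Ax] p2 ⊢ p2

Result: YES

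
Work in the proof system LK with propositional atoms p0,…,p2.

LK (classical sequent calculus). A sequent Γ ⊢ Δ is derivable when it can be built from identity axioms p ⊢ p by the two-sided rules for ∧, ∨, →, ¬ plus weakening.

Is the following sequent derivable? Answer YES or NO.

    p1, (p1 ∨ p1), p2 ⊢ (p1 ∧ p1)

Proof tree:
[∧R] p1, (p1 ∨ p1), p2 ⊢ (p1 ∧ p1)
  [WL] (p1 ∨ p1), p2, p2 ⊢ p1
    [WL] (p1 ∨ p1), p2 ⊢ p1
      [∨L] (p1 ∨ p1) ⊢ p1
        [Ax] p1 ⊢ p1
        [Ax] p1 ⊢ p1
  [Ax] p1 ⊢ p1

Result: YES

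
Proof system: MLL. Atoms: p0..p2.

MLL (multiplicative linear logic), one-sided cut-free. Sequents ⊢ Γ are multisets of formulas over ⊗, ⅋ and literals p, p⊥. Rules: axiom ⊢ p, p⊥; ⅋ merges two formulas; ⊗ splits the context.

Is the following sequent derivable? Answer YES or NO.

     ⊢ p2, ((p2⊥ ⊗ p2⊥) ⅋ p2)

Derivation trace:
[⅋]  ⊢ p2, ((p2⊥ ⊗ p2⊥) ⅋ p2)
  [⊗]  ⊢ p2, p2, (p2⊥ ⊗ p2⊥)
    [Ax]  ⊢ p2, p2⊥
    [Ax]  ⊢ p2, p2⊥

Result: YES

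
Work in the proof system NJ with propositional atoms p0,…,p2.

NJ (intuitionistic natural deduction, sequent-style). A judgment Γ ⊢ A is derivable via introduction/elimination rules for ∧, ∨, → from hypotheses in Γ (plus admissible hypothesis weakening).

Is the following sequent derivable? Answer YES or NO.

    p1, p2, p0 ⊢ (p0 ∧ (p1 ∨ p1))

Derivation trace:
[∧I] p1, p2, p0 ⊢ (p0 ∧ (p1 ∨ p1))
  [Ax] p0 ⊢ p0
  [Wk] p1, p2, p2 ⊢ (p1 ∨ p1)
    [∨I₂] p1, p2 ⊢ (p1 ∨ p1)
      [Wk] p1, p2 ⊢ p1
        [Ax] p1 ⊢ p1

Result: YES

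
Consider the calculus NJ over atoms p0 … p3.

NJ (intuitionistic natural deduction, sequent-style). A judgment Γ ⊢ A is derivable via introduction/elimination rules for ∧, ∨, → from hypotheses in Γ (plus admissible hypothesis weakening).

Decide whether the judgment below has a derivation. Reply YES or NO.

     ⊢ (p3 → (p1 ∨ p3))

Proof tree:
[→I]  ⊢ (p3 → (p1 ∨ p3))
  [∨I₂] p3 ⊢ (p1 ∨ p3)
    [Ax] p3 ⊢ p3

Result: YES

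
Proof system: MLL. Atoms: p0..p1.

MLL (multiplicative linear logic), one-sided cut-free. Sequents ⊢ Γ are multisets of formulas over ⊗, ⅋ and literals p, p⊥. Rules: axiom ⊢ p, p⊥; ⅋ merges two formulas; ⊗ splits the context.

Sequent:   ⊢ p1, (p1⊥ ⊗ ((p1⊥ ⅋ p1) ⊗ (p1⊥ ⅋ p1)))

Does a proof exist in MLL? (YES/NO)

Derivation (root first):
[⊗]  ⊢ p1, (p1⊥ ⊗ ((p1⊥ ⅋ p1) ⊗ (p1⊥ ⅋ p1)))
  [Ax]  ⊢ p1, p1⊥
  [⊗]  ⊢ ((p1⊥ ⅋ p1) ⊗ (p1⊥ ⅋ p1))
    [⅋]  ⊢ (p1⊥ ⅋ p1)
      [Ax]  ⊢ p1, p1⊥
    [⅋]  ⊢ (p1⊥ ⅋ p1)
      [Ax]  ⊢ p1, p1⊥

Result: YES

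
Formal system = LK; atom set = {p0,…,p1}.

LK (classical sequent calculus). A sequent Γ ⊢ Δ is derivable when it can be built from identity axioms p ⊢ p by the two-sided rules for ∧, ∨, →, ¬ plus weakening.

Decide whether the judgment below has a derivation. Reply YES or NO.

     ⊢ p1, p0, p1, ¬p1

Proof tree:
[¬R]  ⊢ p1, p0, p1, ¬p1
  [WR] p1 ⊢ p1, p0, p1
    [WR] p1 ⊢ p1, p0
      [Ax] p1 ⊢ p1

Result: YES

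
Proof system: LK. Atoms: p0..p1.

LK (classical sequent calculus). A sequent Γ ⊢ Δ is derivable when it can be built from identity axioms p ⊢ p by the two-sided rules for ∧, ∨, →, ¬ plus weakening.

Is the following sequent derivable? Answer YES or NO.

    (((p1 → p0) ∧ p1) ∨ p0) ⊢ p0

Derivation trace:
[∨L] (((p1 → p0) ∧ p1) ∨ p0) ⊢ p0
  [∧L] ((p1 → p0) ∧ p1) ⊢ p0
    [→L] p1, (p1 → p0) ⊢ p0
      [Ax] p1 ⊢ p1
      [Ax] p0 ⊢ p0
  [Ax] p0 ⊢ p0

Result: YES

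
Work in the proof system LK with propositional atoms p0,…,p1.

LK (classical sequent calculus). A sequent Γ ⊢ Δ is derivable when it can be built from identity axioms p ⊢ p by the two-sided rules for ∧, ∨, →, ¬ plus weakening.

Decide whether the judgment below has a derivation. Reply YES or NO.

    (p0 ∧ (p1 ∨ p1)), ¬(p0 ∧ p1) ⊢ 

Derivation (root first):
[¬L] (p0 ∧ (p1 ∨ p1)), ¬(p0 ∧ p1) ⊢ 
  [∧L] (p0 ∧ (p1 ∨ p1)) ⊢ (p0 ∧ p1)
    [∧R] (p1 ∨ p1), p0 ⊢ (p0 ∧ p1)
      [Ax] p0 ⊢ p0
      [∨L] (p1 ∨ p1) ⊢ p1
        [Ax] p1 ⊢ p1
        [Ax] p1 ⊢ p1

Result: YES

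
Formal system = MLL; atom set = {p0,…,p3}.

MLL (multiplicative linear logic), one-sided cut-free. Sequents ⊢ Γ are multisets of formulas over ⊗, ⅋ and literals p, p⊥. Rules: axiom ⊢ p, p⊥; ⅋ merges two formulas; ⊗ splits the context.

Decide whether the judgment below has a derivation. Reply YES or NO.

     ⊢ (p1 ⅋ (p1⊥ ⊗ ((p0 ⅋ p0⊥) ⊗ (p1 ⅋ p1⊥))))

Derivation (root first):
[⅋]  ⊢ (p1 ⅋ (p1⊥ ⊗ ((p0 ⅋ p0⊥) ⊗ (p1 ⅋ p1⊥))))
  [⊗]  ⊢ p1, (p1⊥ ⊗ ((p0 ⅋ p0⊥) ⊗ (p1 ⅋ p1⊥)))
    [Ax]  ⊢ p1, p1⊥
    [⊗]  ⊢ ((p0 ⅋ p0⊥) ⊗ (p1 ⅋ p1⊥))
      [⅋]  ⊢ (p0 ⅋ p0⊥)
        [Ax]  ⊢ p0, p0⊥
      [⅋]  ⊢ (p1 ⅋ p1⊥)
        [Ax]  ⊢ p1, p1⊥

Result: YES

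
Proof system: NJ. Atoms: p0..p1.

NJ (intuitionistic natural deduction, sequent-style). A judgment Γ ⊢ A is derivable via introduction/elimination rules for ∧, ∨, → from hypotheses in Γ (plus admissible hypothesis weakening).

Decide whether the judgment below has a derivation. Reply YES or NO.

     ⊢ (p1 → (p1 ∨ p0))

Proof tree:
[→I]  ⊢ (p1 → (p1 ∨ p0))
  [∨I₁] p1 ⊢ (p1 ∨ p0)
    [Ax] p1 ⊢ p1

Result: YES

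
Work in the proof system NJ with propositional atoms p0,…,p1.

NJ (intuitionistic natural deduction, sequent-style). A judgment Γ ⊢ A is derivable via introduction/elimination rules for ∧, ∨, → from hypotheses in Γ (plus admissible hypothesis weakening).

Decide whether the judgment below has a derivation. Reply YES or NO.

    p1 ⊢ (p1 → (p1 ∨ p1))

Derivation (root first):
[→I] p1 ⊢ (p1 → (p1 ∨ p1))
  [∨I₂] p1, p1 ⊢ (p1 ∨ p1)
    [Wk] p1, p1 ⊢ p1
      [Ax] p1 ⊢ p1

Result: YES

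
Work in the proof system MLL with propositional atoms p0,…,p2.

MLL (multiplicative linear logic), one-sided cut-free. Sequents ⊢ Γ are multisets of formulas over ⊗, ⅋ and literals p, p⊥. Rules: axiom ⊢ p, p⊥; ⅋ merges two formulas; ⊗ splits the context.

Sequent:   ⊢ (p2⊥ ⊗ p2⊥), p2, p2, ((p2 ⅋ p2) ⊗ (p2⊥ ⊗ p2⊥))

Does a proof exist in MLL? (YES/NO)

Derivation trace:
[⊗]  ⊢ (p2⊥ ⊗ p2⊥), p2, p2, ((p2 ⅋ p2) ⊗ (p2⊥ ⊗ p2⊥))
  [⅋]  ⊢ (p2⊥ ⊗ p2⊥), (p2 ⅋ p2)
    [⊗]  ⊢ p2, p2, (p2⊥ ⊗ p2⊥)
      [Ax]  ⊢ p2, p2⊥
      [Ax]  ⊢ p2, p2⊥
  [⊗]  ⊢ p2, p2, (p2⊥ ⊗ p2⊥)
    [Ax]  ⊢ p2, p2⊥
    [Ax]  ⊢ p2, p2⊥

Result: YES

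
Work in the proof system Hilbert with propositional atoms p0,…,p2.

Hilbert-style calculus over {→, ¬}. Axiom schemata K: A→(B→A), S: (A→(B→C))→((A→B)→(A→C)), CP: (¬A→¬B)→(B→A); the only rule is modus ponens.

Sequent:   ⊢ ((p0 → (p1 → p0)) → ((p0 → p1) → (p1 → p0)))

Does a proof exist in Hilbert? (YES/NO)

Enumerate valuations to refute Γ ⊢ Δ:
  v=000: Γ:[] Δ:[((p0 → (p1 → p0)) → ((p0 → p1) → (p1 → p0)))=T] refutes=False
  v=001: Γ:[] Δ:[((p0 → (p1 → p0)) → ((p0 → p1) → (p1 → p0)))=T] refutes=False
  v=010: Γ:[] Δ:[((p0 → (p1 → p0)) → ((p0 → p1) → (p1 → p0)))=F] refutes=True  ← countermodel

Result: NO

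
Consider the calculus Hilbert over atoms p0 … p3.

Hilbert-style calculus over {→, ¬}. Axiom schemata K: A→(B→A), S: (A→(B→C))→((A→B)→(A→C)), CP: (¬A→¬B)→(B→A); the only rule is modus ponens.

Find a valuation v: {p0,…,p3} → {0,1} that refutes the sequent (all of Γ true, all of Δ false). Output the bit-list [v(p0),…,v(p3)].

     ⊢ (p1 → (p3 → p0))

Enumerate valuations to refute Γ ⊢ Δ:
  v=0000: Γ:[] Δ:[(p1 → (p3 → p0))=T] refutes=False
  v=0001: Γ:[] Δ:[(p1 → (p3 → p0))=T] refutes=False
  v=0010: Γ:[] Δ:[(p1 → (p3 → p0))=T] refutes=False
  v=0011: Γ:[] Δ:[(p1 → (p3 → p0))=T] refutes=False
  v=0100: Γ:[] Δ:[(p1 → (p3 → p0))=T] refutes=False
  v=0101: Γ:[] Δ:[(p1 → (p3 → p0))=F] refutes=True  ← countermodel

Result: [0, 1, 0, 1]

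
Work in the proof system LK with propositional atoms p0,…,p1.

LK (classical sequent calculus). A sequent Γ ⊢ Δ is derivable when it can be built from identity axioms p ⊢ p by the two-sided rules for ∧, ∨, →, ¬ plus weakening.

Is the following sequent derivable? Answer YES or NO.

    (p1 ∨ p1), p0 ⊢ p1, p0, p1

Derivation (root first):
[WR] (p1 ∨ p1), p0 ⊢ p1, p0, p1
  [WR] (p1 ∨ p1), p0 ⊢ p1, p0
    [WL] (p1 ∨ p1), p0 ⊢ p1
      [∨L] (p1 ∨ p1) ⊢ p1
        [Ax] p1 ⊢ p1
        [Ax] p1 ⊢ p1

Result: YES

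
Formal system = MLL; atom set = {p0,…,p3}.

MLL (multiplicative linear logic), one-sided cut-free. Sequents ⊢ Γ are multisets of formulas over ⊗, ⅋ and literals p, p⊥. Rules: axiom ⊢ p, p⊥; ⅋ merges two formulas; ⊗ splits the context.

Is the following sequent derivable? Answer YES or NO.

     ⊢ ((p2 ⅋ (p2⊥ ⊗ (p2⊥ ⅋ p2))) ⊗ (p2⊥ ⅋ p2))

Derivation (root first):
[⊗]  ⊢ ((p2 ⅋ (p2⊥ ⊗ (p2⊥ ⅋ p2))) ⊗ (p2⊥ ⅋ p2))
  [⅋]  ⊢ (p2 ⅋ (p2⊥ ⊗ (p2⊥ ⅋ p2)))
    [⊗]  ⊢ p2, (p2⊥ ⊗ (p2⊥ ⅋ p2))
      [Ax]  ⊢ p2, p2⊥
      [⅋]  ⊢ (p2⊥ ⅋ p2)
        [Ax]  ⊢ p2, p2⊥
  [⅋]  ⊢ (p2⊥ ⅋ p2)
    [Ax]  ⊢ p2, p2⊥

Result: YES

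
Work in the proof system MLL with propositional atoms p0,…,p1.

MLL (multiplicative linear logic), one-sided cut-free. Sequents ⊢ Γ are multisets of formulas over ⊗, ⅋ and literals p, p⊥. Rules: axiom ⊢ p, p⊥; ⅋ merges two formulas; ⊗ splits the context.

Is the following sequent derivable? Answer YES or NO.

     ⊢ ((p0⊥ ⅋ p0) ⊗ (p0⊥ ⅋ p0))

Derivation (root first):
[⊗]  ⊢ ((p0⊥ ⅋ p0) ⊗ (p0⊥ ⅋ p0))
  [⅋]  ⊢ (p0⊥ ⅋ p0)
    [Ax]  ⊢ p0, p0⊥
  [⅋]  ⊢ (p0⊥ ⅋ p0)
    [Ax]  ⊢ p0, p0⊥

Result: YES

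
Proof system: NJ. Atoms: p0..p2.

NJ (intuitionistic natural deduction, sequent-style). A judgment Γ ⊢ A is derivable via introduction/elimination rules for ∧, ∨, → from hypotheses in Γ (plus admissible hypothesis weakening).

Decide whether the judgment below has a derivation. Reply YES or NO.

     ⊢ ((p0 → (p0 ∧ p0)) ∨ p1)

Proof tree:
[∨I₁]  ⊢ ((p0 → (p0 ∧ p0)) ∨ p1)
  [→I]  ⊢ (p0 → (p0 ∧ p0))
    [∧I] p0 ⊢ (p0 ∧ p0)
      [Ax] p0 ⊢ p0
      [Ax] p0 ⊢ p0

Result: YES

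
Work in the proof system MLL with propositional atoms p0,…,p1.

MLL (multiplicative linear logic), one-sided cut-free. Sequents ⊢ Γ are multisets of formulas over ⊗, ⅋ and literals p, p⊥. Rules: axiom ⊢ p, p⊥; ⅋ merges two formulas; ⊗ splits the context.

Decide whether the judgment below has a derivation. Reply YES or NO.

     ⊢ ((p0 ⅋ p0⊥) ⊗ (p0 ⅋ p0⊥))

Proof tree:
[⊗]  ⊢ ((p0 ⅋ p0⊥) ⊗ (p0 ⅋ p0⊥))
  [⅋]  ⊢ (p0 ⅋ p0⊥)
    [Ax]  ⊢ p0, p0⊥
  [⅋]  ⊢ (p0 ⅋ p0⊥)
    [Ax]  ⊢ p0, p0⊥

Result: YES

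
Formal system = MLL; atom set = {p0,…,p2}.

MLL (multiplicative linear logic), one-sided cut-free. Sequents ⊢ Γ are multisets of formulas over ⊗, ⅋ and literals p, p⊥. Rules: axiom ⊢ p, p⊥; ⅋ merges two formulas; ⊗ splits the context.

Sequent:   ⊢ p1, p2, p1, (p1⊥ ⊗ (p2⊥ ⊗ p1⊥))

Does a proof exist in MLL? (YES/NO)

Derivation trace:
[⊗]  ⊢ p1, p2, p1, (p1⊥ ⊗ (p2⊥ ⊗ p1⊥))
  [Ax]  ⊢ p1, p1⊥
  [⊗]  ⊢ p2, p1, (p2⊥ ⊗ p1⊥)
    [Ax]  ⊢ p2, p2⊥
    [Ax]  ⊢ p1, p1⊥

Result: YES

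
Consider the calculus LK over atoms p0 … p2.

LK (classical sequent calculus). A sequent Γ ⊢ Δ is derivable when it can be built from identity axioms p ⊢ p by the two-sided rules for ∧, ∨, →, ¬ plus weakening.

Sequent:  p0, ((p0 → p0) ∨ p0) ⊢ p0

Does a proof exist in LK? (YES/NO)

Proof tree:
[∨L] p0, ((p0 → p0) ∨ p0) ⊢ p0
  [→L] p0, (p0 → p0) ⊢ p0
    [Ax] p0 ⊢ p0
    [Ax] p0 ⊢ p0
  [Ax] p0 ⊢ p0

Result: YES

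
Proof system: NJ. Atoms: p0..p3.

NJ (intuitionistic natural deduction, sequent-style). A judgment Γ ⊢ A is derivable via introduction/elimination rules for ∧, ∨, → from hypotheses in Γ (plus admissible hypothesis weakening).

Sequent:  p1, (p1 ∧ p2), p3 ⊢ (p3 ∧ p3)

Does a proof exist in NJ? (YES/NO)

Derivation trace:
[∧I] p1, (p1 ∧ p2), p3 ⊢ (p3 ∧ p3)
  [Wk] p3, (p1 ∧ p2) ⊢ p3
    [Ax] p3 ⊢ p3
  [Wk] p3, (p1 ∧ p2), p1 ⊢ p3
    [Wk] p3, (p1 ∧ p2) ⊢ p3
      [Ax] p3 ⊢ p3

Result: YES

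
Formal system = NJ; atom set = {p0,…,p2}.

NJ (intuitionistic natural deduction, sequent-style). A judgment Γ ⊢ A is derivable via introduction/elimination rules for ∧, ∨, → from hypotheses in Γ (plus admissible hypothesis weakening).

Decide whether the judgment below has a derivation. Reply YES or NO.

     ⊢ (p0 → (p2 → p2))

Derivation (root first):
[→I]  ⊢ (p0 → (p2 → p2))
  [→I] p0 ⊢ (p2 → p2)
    [Wk] p2, p0 ⊢ p2
      [Ax] p2 ⊢ p2

Result: YES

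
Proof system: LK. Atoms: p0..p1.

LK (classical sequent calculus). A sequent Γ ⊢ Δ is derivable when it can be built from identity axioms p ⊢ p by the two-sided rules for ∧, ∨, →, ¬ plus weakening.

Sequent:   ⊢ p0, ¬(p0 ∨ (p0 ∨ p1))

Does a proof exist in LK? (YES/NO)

Truth-table refutation:
  v=00: Γ:[] Δ:[p0=F, ¬(p0 ∨ (p0 ∨ p1))=T] refutes=False
  v=01: Γ:[] Δ:[p0=F, ¬(p0 ∨ (p0 ∨ p1))=F] refutes=True  ← countermodel

Result: NO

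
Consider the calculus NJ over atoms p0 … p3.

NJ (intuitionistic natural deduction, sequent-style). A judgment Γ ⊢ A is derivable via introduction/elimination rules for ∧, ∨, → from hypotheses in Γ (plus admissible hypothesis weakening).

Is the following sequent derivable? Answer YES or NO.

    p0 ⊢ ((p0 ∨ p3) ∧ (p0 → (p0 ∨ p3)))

Derivation trace:
[∧I] p0 ⊢ ((p0 ∨ p3) ∧ (p0 → (p0 ∨ p3)))
  [∨I₁] p0 ⊢ (p0 ∨ p3)
    [Ax] p0 ⊢ p0
  [→I]  ⊢ (p0 → (p0 ∨ p3))
    [∨I₁] p0 ⊢ (p0 ∨ p3)
      [Ax] p0 ⊢ p0

Result: YES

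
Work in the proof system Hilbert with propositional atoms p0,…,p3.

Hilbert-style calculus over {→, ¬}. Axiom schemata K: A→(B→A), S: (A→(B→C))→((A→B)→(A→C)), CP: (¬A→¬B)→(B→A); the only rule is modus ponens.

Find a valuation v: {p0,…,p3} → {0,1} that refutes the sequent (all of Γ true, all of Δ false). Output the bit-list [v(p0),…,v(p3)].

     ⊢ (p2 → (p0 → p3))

Search for a countermodel by truth-table:
  v=0000: Γ:[] Δ:[(p2 → (p0 → p3))=T] refutes=False
  v=0001: Γ:[] Δ:[(p2 → (p0 → p3))=T] refutes=False
  v=0010: Γ:[] Δ:[(p2 → (p0 → p3))=T] refutes=False
  v=0011: Γ:[] Δ:[(p2 → (p0 → p3))=T] refutes=False
  v=0100: Γ:[] Δ:[(p2 → (p0 → p3))=T] refutes=False
  v=0101: Γ:[] Δ:[(p2 → (p0 → p3))=T] refutes=False
  v=0110: Γ:[] Δ:[(p2 → (p0 → p3))=T] refutes=False
  v=0111: Γ:[] Δ:[(p2 → (p0 → p3))=T] refutes=False
  v=1000: Γ:[] Δ:[(p2 → (p0 → p3))=T] refutes=False
  v=1001: Γ:[] Δ:[(p2 → (p0 → p3))=T] refutes=False
  v=1010: Γ:[] Δ:[(p2 → (p0 → p3))=F] refutes=True  ← countermodel

Result: [1, 0, 1, 0]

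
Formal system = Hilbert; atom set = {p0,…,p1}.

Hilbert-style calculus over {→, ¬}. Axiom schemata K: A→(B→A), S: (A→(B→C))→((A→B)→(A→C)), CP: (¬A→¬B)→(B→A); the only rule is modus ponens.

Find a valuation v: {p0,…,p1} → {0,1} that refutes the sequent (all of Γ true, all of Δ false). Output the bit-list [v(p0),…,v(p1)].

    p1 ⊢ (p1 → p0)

Search for a countermodel by truth-table:
  v=00: Γ:[p1=F] Δ:[(p1 → p0)=T] refutes=False
  v=01: Γ:[p1=T] Δ:[(p1 → p0)=F] refutes=True  ← countermodel

Result: [0, 1]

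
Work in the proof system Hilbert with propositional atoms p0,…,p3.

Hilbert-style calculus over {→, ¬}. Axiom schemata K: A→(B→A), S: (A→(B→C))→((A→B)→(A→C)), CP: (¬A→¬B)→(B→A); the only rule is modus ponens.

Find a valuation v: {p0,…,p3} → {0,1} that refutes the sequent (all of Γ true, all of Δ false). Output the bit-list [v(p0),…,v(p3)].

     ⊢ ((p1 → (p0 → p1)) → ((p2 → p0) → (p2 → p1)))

Search for a countermodel by truth-table:
  v=0000: Γ:[] Δ:[((p1 → (p0 → p1)) → ((p2 → p0) → (p2 → p1)))=T] refutes=False
  v=0001: Γ:[] Δ:[((p1 → (p0 → p1)) → ((p2 → p0) → (p2 → p1)))=T] refutes=False
  v=0010: Γ:[] Δ:[((p1 → (p0 → p1)) → ((p2 → p0) → (p2 → p1)))=T] refutes=False
  v=0011: Γ:[] Δ:[((p1 → (p0 → p1)) → ((p2 → p0) → (p2 → p1)))=T] refutes=False
  v=0100: Γ:[] Δ:[((p1 → (p0 → p1)) → ((p2 → p0) → (p2 → p1)))=T] refutes=False
  v=0101: Γ:[] Δ:[((p1 → (p0 → p1)) → ((p2 → p0) → (p2 → p1)))=T] refutes=False
  v=0110: Γ:[] Δ:[((p1 → (p0 → p1)) → ((p2 → p0) → (p2 → p1)))=T] refutes=False
  v=0111: Γ:[] Δ:[((p1 → (p0 → p1)) → ((p2 → p0) → (p2 → p1)))=T] refutes=False
  v=1000: Γ:[] Δ:[((p1 → (p0 → p1)) → ((p2 → p0) → (p2 → p1)))=T] refutes=False
  v=1001: Γ:[] Δ:[((p1 → (p0 → p1)) → ((p2 → p0) → (p2 → p1)))=T] refutes=False
  v=1010: Γ:[] Δ:[((p1 → (p0 → p1)) → ((p2 → p0) → (p2 → p1)))=F] refutes=True  ← countermodel

Result: [1, 0, 1, 0]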